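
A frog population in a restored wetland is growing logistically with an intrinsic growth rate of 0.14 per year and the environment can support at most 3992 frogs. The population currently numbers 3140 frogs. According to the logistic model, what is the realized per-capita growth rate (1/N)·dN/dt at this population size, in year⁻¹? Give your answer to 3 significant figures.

(1/N)·dN/dt = r(1 − N/K) = 0.14 × (1 − 3140/3992).
= 0.14 × 0.21343 = 0.02988.

0.0299 per year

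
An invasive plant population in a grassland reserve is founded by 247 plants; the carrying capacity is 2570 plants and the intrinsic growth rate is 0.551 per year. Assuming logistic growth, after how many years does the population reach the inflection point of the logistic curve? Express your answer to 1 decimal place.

Logistic growth is fastest at N = K/2 = 1285.
A = (K − N₀)/N₀ = 9.4049. Set K/(1 + A·e^(−rt)) = K/2 → A·e^(−rt) = 1.
e^(−0.551t) = 1/9.4049 = 0.106328, so t = ln(9.4049)/0.551 = 2.2412/0.551 = 4.0676.

4.1 years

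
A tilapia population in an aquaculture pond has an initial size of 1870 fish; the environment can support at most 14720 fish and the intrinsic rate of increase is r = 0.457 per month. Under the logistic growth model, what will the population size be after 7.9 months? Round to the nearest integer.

12413 fish

A = (K − N₀)/N₀ = (14720 − 1870)/1870 = 6.8717.
N(t) = K/(1 + A·e^(−rt)) = 14720/(1 + 6.8717×e^(−0.457×7.9)).
e^(−3.61) = 0.027044; denominator = 1 + 6.8717×0.027044 = 1.1858.
N = 14720/1.1858 = 12413.2.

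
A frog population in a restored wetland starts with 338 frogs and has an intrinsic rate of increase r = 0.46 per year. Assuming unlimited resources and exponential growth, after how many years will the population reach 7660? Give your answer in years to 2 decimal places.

Set N₀·e^(rt) = 7660: e^(0.46·t) = 7660/338 = 22.663.
0.46·t = ln(22.663) = 3.1207, so t = 3.1207/0.46 = 6.7842.

6.78 years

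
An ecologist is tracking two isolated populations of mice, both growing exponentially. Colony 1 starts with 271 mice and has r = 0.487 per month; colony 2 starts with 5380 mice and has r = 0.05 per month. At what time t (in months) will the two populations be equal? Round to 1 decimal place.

6.8 months

Set 271·e^(0.487t) = 5380·e^(0.05t).
e^((0.487 − 0.05)t) = 5380/271 → e^(0.437·t) = 19.852.
0.437·t = ln(19.852) = 2.9883, so t = 2.9883/0.437 = 6.8383.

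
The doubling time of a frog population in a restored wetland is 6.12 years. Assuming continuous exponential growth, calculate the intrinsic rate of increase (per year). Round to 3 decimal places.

0.113 per year

r = ln(2)/t_d = 0.6931/6.12 = 0.11326.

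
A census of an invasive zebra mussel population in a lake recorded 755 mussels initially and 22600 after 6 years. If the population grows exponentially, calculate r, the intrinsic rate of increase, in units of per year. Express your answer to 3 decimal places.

From N(t) = N₀·e^(rt): e^(r·6) = 22600/755 = 29.934.
r·6 = ln(29.934) = 3.399, so r = 3.399/6 = 0.5665.

0.566 per year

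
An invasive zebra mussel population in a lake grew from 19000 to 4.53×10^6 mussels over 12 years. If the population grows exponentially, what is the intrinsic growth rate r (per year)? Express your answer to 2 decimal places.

0.46 per year

From N(t) = N₀·e^(rt): e^(r·12) = 4.53×10^6/19000 = 238.42.
r·12 = ln(238.42) = 5.474, so r = 5.474/12 = 0.45617.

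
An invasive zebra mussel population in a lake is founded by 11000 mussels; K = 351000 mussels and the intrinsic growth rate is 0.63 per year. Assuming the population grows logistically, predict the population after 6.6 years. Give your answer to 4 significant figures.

236600 mussels

A = (K − N₀)/N₀ = (351000 − 11000)/11000 = 30.909.
N(t) = K/(1 + A·e^(−rt)) = 351000/(1 + 30.909×e^(−0.63×6.6)).
e^(−4.158) = 0.015639; denominator = 1 + 30.909×0.015639 = 1.4834.
N = 351000/1.4834 = 236622.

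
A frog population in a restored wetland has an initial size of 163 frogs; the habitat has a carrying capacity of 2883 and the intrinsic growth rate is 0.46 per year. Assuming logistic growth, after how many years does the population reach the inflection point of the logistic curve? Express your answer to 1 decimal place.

Logistic growth is fastest at N = K/2 = 1441.5.
A = (K − N₀)/N₀ = 16.687. Set K/(1 + A·e^(−rt)) = K/2 → A·e^(−rt) = 1.
e^(−0.46t) = 1/16.687 = 0.0599265, so t = ln(16.687)/0.46 = 2.8146/0.46 = 6.1188.

6.1 years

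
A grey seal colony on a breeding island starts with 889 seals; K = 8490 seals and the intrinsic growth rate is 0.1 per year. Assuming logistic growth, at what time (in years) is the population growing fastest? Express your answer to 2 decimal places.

21.46 years

Logistic growth is fastest at N = K/2 = 4245.
A = (K − N₀)/N₀ = 8.5501. Set K/(1 + A·e^(−rt)) = K/2 → A·e^(−rt) = 1.
e^(−0.1t) = 1/8.5501 = 0.116958, so t = ln(8.5501)/0.1 = 2.1459/0.1 = 21.459.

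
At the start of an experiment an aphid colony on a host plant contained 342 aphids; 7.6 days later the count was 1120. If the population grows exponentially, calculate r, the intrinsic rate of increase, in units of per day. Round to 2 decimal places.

0.16 per day

From N(t) = N₀·e^(rt): e^(r·7.6) = 1120/342 = 3.2749.
r·7.6 = ln(3.2749) = 1.1863, so r = 1.1863/7.6 = 0.15609.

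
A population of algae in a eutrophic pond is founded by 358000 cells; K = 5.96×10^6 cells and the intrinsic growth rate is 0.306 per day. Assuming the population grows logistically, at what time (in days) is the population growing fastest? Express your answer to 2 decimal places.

Logistic growth is fastest at N = K/2 = 2.98×10^6.
A = (K − N₀)/N₀ = 15.648. Set K/(1 + A·e^(−rt)) = K/2 → A·e^(−rt) = 1.
e^(−0.306t) = 1/15.648 = 0.0639057, so t = ln(15.648)/0.306 = 2.7503/0.306 = 8.9881.

8.99 days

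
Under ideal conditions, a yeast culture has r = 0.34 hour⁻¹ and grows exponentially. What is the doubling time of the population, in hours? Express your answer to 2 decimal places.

Doubling time t_d = ln(2)/r = 0.6931/0.34 = 2.0387.

2.04 hours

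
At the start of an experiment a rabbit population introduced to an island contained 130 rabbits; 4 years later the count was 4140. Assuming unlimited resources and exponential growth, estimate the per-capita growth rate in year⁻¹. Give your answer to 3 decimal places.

0.865 per year

From N(t) = N₀·e^(rt): e^(r·4) = 4140/130 = 31.846.
r·4 = ln(31.846) = 3.4609, so r = 3.4609/4 = 0.86523.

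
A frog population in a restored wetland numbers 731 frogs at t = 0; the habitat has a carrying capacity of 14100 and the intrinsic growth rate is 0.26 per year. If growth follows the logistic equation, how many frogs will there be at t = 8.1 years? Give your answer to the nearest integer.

A = (K − N₀)/N₀ = (14100 − 731)/731 = 18.289.
N(t) = K/(1 + A·e^(−rt)) = 14100/(1 + 18.289×e^(−0.26×8.1)).
e^(−2.106) = 0.12172; denominator = 1 + 18.289×0.12172 = 3.2262.
N = 14100/3.2262 = 4370.51.

4371 frogs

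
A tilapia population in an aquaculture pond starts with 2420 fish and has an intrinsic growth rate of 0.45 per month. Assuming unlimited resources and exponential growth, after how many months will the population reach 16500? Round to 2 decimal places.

4.27 months

Set N₀·e^(rt) = 16500: e^(0.45·t) = 16500/2420 = 6.8182.
0.45·t = ln(6.8182) = 1.9196, so t = 1.9196/0.45 = 4.2658.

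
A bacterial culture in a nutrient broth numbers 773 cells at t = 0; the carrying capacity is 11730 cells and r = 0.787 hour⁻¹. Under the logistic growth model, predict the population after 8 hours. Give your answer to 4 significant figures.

A = (K − N₀)/N₀ = (11730 − 773)/773 = 14.175.
N(t) = K/(1 + A·e^(−rt)) = 11730/(1 + 14.175×e^(−0.787×8)).
e^(−6.296) = 0.0018437; denominator = 1 + 14.175×0.0018437 = 1.0261.
N = 11730/1.0261 = 11431.3.

11430 cells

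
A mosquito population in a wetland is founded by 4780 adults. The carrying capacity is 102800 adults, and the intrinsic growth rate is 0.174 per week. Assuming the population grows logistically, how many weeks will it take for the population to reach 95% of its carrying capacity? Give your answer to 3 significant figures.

A = (K − N₀)/N₀ = (102800 − 4780)/4780 = 20.506.
Solve 102800/(1 + 20.506·e^(−0.174t)) = 97660: 1 + 20.506·e^(−0.174t) = 1.0526, so e^(−0.174t) = 0.00256661.
−0.174·t = ln(0.00256661) = -5.9652, so t = 5.9652/0.174 = 34.283.

34.3 weeks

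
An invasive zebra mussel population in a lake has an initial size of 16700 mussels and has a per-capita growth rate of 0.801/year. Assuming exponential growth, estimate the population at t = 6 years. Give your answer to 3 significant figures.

2040000 mussels

N(t) = N₀·e^(rt) = 16700 × e^(0.801×6) = 16700 × e^4.806.
e^4.806 ≈ 122.24, so N ≈ 16700 × 122.24 = 2.041436×10^6.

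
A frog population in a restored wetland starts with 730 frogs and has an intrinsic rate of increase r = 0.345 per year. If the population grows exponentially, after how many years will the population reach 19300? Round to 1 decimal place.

Set N₀·e^(rt) = 19300: e^(0.345·t) = 19300/730 = 26.438.
0.345·t = ln(26.438) = 3.2748, so t = 3.2748/0.345 = 9.4922.

9.5 years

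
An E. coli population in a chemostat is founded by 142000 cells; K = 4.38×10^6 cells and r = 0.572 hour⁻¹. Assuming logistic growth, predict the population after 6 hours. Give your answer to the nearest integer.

A = (K − N₀)/N₀ = (4.38×10^6 − 142000)/142000 = 29.845.
N(t) = K/(1 + A·e^(−rt)) = 4.38×10^6/(1 + 29.845×e^(−0.572×6)).
e^(−3.432) = 0.032322; denominator = 1 + 29.845×0.032322 = 1.9647.
N = 4.38×10^6/1.9647 = 2.229394×10^6.

2229394 cells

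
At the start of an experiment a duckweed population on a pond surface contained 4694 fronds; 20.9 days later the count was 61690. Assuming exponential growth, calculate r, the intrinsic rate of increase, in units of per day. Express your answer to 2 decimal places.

0.12 per day

From N(t) = N₀·e^(rt): e^(r·20.9) = 61690/4694 = 13.142.
r·20.9 = ln(13.142) = 2.5758, so r = 2.5758/20.9 = 0.12325.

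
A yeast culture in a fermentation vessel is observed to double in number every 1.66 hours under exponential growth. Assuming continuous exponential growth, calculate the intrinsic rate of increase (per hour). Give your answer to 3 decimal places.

r = ln(2)/t_d = 0.6931/1.66 = 0.41756.

0.418 per hour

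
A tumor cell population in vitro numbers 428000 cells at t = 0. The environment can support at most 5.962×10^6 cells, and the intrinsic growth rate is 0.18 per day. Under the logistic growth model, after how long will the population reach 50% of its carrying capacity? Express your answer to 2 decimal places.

A = (K − N₀)/N₀ = (5.962×10^6 − 428000)/428000 = 12.93.
Solve 5.962×10^6/(1 + 12.93·e^(−0.18t)) = 2.981×10^6: 1 + 12.93·e^(−0.18t) = 2, so e^(−0.18t) = 0.0773401.
−0.18·t = ln(0.0773401) = -2.5595, so t = 2.5595/0.18 = 14.22.

14.22 days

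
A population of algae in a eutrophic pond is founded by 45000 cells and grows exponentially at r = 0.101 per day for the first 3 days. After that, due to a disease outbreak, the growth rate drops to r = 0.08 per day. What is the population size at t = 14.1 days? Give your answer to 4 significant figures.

148100 cells

Phase 1: N(3) = 45000·e^(0.101×3) = 45000·e^0.303 = 60926.2.
Phase 2 runs for 14.1 − 3 = 11.1 days at r = 0.08.
N(14.1) = 60926.2·e^(0.08×11.1) = 60926.2·e^0.888 = 148067.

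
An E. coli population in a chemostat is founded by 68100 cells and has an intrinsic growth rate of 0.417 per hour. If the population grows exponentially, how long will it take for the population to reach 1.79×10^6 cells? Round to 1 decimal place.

7.8 hours

Set N₀·e^(rt) = 1.79×10^6: e^(0.417·t) = 1.79×10^6/68100 = 26.285.
0.417·t = ln(26.285) = 3.269, so t = 3.269/0.417 = 7.8393.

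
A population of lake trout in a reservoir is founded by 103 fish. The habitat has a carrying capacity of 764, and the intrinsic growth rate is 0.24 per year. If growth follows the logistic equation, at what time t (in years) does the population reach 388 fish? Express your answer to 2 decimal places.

A = (K − N₀)/N₀ = (764 − 103)/103 = 6.4175.
Solve 764/(1 + 6.4175·e^(−0.24t)) = 388: 1 + 6.4175·e^(−0.24t) = 1.9691, so e^(−0.24t) = 0.151005.
−0.24·t = ln(0.151005) = -1.8904, so t = 1.8904/0.24 = 7.8768.

7.88 years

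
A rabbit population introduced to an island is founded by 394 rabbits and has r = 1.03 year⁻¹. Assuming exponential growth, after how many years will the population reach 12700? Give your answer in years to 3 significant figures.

Set N₀·e^(rt) = 12700: e^(1.03·t) = 12700/394 = 32.234.
1.03·t = ln(32.234) = 3.473, so t = 3.473/1.03 = 3.3719.

3.37 years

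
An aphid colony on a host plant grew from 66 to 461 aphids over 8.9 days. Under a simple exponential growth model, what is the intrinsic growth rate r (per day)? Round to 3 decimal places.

From N(t) = N₀·e^(rt): e^(r·8.9) = 461/66 = 6.9848.
r·8.9 = ln(6.9848) = 1.9437, so r = 1.9437/8.9 = 0.2184.

0.218 per day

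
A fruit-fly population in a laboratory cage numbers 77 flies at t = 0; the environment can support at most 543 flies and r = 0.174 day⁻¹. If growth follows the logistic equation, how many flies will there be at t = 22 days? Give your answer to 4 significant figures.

A = (K − N₀)/N₀ = (543 − 77)/77 = 6.0519.
N(t) = K/(1 + A·e^(−rt)) = 543/(1 + 6.0519×e^(−0.174×22)).
e^(−3.828) = 0.021753; denominator = 1 + 6.0519×0.021753 = 1.1316.
N = 543/1.1316 = 479.831.

479.8 flies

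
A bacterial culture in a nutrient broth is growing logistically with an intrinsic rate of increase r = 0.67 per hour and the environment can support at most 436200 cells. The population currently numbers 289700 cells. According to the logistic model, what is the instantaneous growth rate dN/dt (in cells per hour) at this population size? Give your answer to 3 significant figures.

65200 cells per hour

dN/dt = rN(1 − N/K) = 0.67 × 289700 × (1 − 289700/436200).
1 − 289700/436200 = 0.33586; dN/dt = 0.67 × 289700 × 0.33586 = 65189.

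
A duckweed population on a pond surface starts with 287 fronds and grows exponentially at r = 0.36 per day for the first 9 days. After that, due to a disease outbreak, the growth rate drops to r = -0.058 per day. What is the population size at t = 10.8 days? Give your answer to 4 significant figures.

Phase 1: N(9) = 287·e^(0.36×9) = 287·e^3.24 = 7328.18.
Phase 2 runs for 10.8 − 9 = 1.8 days at r = -0.058.
N(10.8) = 7328.18·e^(-0.058×1.8) = 7328.18·e^-0.1044 = 6601.7.

6602 fronds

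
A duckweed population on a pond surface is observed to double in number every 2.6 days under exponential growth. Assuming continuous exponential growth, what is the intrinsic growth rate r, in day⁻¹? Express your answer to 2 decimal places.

r = ln(2)/t_d = 0.6931/2.6 = 0.2666.

0.27 per day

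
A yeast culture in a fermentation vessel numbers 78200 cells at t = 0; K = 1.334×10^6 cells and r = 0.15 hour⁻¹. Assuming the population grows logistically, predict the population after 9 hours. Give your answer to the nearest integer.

258372 cells

A = (K − N₀)/N₀ = (1.334×10^6 − 78200)/78200 = 16.059.
N(t) = K/(1 + A·e^(−rt)) = 1.334×10^6/(1 + 16.059×e^(−0.15×9)).
e^(−1.35) = 0.25924; denominator = 1 + 16.059×0.25924 = 5.1631.
N = 1.334×10^6/5.1631 = 258372.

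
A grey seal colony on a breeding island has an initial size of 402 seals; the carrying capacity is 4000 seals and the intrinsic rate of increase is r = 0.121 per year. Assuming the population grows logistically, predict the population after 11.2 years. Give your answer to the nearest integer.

A = (K − N₀)/N₀ = (4000 − 402)/402 = 8.9502.
N(t) = K/(1 + A·e^(−rt)) = 4000/(1 + 8.9502×e^(−0.121×11.2)).
e^(−1.355) = 0.2579; denominator = 1 + 8.9502×0.2579 = 3.3082.
N = 4000/3.3082 = 1209.11.

1209 seals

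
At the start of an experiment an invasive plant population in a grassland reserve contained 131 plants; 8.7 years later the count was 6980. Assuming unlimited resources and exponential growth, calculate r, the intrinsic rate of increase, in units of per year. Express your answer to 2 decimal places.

From N(t) = N₀·e^(rt): e^(r·8.7) = 6980/131 = 53.282.
r·8.7 = ln(53.282) = 3.9756, so r = 3.9756/8.7 = 0.45697.

0.46 per year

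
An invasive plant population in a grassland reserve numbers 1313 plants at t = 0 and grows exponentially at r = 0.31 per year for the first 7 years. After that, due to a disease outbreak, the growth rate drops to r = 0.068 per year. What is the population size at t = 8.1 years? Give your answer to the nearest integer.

12393 plants

Phase 1: N(7) = 1313·e^(0.31×7) = 1313·e^2.17 = 11499.6.
Phase 2 runs for 8.1 − 7 = 1.1 years at r = 0.068.
N(8.1) = 11499.6·e^(0.068×1.1) = 11499.6·e^0.0748 = 12392.8.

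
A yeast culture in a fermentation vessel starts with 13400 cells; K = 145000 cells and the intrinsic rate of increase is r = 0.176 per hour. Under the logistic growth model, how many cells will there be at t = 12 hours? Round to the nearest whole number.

66262 cells

A = (K − N₀)/N₀ = (145000 − 13400)/13400 = 9.8209.
N(t) = K/(1 + A·e^(−rt)) = 145000/(1 + 9.8209×e^(−0.176×12)).
e^(−2.112) = 0.121; denominator = 1 + 9.8209×0.121 = 2.1883.
N = 145000/2.1883 = 66261.9.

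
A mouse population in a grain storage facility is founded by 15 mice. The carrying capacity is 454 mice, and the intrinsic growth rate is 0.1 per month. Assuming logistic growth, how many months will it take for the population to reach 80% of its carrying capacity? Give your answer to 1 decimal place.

47.6 months

A = (K − N₀)/N₀ = (454 − 15)/15 = 29.267.
Solve 454/(1 + 29.267·e^(−0.1t)) = 363.2: 1 + 29.267·e^(−0.1t) = 1.25, so e^(−0.1t) = 0.00854214.
−0.1·t = ln(0.00854214) = -4.7627, so t = 4.7627/0.1 = 47.627.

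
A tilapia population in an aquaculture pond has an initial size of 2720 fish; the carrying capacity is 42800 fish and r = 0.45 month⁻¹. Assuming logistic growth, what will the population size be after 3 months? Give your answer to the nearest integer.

8880 fish

A = (K − N₀)/N₀ = (42800 − 2720)/2720 = 14.735.
N(t) = K/(1 + A·e^(−rt)) = 42800/(1 + 14.735×e^(−0.45×3)).
e^(−1.35) = 0.25924; denominator = 1 + 14.735×0.25924 = 4.82.
N = 42800/4.82 = 8879.7.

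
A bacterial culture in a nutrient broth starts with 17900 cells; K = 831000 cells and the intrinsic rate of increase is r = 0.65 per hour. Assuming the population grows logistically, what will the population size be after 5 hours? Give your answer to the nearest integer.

A = (K − N₀)/N₀ = (831000 − 17900)/17900 = 45.425.
N(t) = K/(1 + A·e^(−rt)) = 831000/(1 + 45.425×e^(−0.65×5)).
e^(−3.25) = 0.038774; denominator = 1 + 45.425×0.038774 = 2.7613.
N = 831000/2.7613 = 300945.

300945 cells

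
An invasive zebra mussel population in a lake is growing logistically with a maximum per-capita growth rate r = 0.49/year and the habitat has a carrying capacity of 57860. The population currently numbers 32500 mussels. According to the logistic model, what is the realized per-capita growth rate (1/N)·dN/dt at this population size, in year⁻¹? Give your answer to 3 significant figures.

0.215 per year

(1/N)·dN/dt = r(1 − N/K) = 0.49 × (1 − 32500/57860).
= 0.49 × 0.4383 = 0.21477.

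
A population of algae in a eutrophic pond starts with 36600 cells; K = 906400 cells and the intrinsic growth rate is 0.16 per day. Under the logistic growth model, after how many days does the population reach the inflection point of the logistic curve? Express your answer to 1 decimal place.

19.8 days

Logistic growth is fastest at N = K/2 = 453200.
A = (K − N₀)/N₀ = 23.765. Set K/(1 + A·e^(−rt)) = K/2 → A·e^(−rt) = 1.
e^(−0.16t) = 1/23.765 = 0.0420786, so t = ln(23.765)/0.16 = 3.1682/0.16 = 19.801.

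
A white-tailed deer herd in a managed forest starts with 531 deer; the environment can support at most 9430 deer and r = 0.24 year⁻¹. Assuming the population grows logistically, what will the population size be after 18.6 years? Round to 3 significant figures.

7900 deer

A = (K − N₀)/N₀ = (9430 − 531)/531 = 16.759.
N(t) = K/(1 + A·e^(−rt)) = 9430/(1 + 16.759×e^(−0.24×18.6)).
e^(−4.464) = 0.011516; denominator = 1 + 16.759×0.011516 = 1.193.
N = 9430/1.193 = 7904.45.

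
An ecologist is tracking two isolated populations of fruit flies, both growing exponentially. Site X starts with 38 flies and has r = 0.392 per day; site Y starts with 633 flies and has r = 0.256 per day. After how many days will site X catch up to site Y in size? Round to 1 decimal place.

20.7 days

Set 38·e^(0.392t) = 633·e^(0.256t).
e^((0.392 − 0.256)t) = 633/38 → e^(0.136·t) = 16.658.
0.136·t = ln(16.658) = 2.8129, so t = 2.8129/0.136 = 20.683.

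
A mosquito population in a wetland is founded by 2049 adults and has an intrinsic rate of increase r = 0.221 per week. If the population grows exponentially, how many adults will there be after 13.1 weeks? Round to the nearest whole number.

N(t) = N₀·e^(rt) = 2049 × e^(0.221×13.1) = 2049 × e^2.895.
e^2.895 ≈ 18.085, so N ≈ 2049 × 18.085 = 37056.8.

37057 adults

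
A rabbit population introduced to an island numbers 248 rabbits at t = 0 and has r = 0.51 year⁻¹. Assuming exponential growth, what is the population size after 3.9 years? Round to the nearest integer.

N(t) = N₀·e^(rt) = 248 × e^(0.51×3.9) = 248 × e^1.989.
e^1.989 ≈ 7.3082, so N ≈ 248 × 7.3082 = 1812.44.

1812 rabbits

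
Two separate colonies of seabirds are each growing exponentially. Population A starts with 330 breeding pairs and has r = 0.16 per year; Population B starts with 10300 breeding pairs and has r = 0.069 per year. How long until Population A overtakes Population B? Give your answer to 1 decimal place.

37.8 years

Set 330·e^(0.16t) = 10300·e^(0.069t).
e^((0.16 − 0.069)t) = 10300/330 → e^(0.091·t) = 31.212.
0.091·t = ln(31.212) = 3.4408, so t = 3.4408/0.091 = 37.811.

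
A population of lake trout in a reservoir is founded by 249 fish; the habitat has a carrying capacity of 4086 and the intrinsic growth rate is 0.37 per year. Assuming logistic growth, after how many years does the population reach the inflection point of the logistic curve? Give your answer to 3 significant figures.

Logistic growth is fastest at N = K/2 = 2043.
A = (K − N₀)/N₀ = 15.41. Set K/(1 + A·e^(−rt)) = K/2 → A·e^(−rt) = 1.
e^(−0.37t) = 1/15.41 = 0.0648944, so t = ln(15.41)/0.37 = 2.735/0.37 = 7.3919.

7.39 years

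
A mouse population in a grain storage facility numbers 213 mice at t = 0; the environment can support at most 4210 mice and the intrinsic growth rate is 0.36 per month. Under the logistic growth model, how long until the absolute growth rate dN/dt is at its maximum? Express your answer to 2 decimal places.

Logistic growth is fastest at N = K/2 = 2105.
A = (K − N₀)/N₀ = 18.765. Set K/(1 + A·e^(−rt)) = K/2 → A·e^(−rt) = 1.
e^(−0.36t) = 1/18.765 = 0.05329, so t = ln(18.765)/0.36 = 2.932/0.36 = 8.1445.

8.14 months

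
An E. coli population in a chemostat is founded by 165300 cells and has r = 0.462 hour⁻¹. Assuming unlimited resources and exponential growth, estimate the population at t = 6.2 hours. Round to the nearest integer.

N(t) = N₀·e^(rt) = 165300 × e^(0.462×6.2) = 165300 × e^2.864.
e^2.864 ≈ 17.539, so N ≈ 165300 × 17.539 = 2.899119×10^6.

2899119 cells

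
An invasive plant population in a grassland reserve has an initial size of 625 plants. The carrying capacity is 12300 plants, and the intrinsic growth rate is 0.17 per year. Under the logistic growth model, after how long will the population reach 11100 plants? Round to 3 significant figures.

30.3 years

A = (K − N₀)/N₀ = (12300 − 625)/625 = 18.68.
Solve 12300/(1 + 18.68·e^(−0.17t)) = 11100: 1 + 18.68·e^(−0.17t) = 1.1081, so e^(−0.17t) = 0.00578737.
−0.17·t = ln(0.00578737) = -5.1521, so t = 5.1521/0.17 = 30.306.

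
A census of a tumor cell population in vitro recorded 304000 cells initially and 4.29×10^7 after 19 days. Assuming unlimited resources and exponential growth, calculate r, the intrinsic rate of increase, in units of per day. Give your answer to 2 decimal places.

0.26 per day

From N(t) = N₀·e^(rt): e^(r·19) = 4.29×10^7/304000 = 141.12.
r·19 = ln(141.12) = 4.9496, so r = 4.9496/19 = 0.26051.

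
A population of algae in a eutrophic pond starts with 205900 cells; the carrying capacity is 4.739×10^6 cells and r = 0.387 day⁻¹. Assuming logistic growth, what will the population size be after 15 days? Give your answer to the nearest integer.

A = (K − N₀)/N₀ = (4.739×10^6 − 205900)/205900 = 22.016.
N(t) = K/(1 + A·e^(−rt)) = 4.739×10^6/(1 + 22.016×e^(−0.387×15)).
e^(−5.805) = 0.0030125; denominator = 1 + 22.016×0.0030125 = 1.0663.
N = 4.739×10^6/1.0663 = 4.444247×10^6.

4444247 cells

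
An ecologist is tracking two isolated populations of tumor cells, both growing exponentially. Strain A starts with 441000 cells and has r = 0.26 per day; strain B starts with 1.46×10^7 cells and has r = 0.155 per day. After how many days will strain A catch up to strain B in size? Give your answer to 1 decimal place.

Set 441000·e^(0.26t) = 1.46×10^7·e^(0.155t).
e^((0.26 − 0.155)t) = 1.46×10^7/441000 → e^(0.105·t) = 33.107.
0.105·t = ln(33.107) = 3.4997, so t = 3.4997/0.105 = 33.331.

33.3 days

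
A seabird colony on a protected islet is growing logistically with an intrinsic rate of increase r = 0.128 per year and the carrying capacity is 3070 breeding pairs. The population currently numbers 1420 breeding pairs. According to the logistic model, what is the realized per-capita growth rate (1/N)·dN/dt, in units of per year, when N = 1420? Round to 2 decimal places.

(1/N)·dN/dt = r(1 − N/K) = 0.128 × (1 − 1420/3070).
= 0.128 × 0.53746 = 0.068795.

0.07 per year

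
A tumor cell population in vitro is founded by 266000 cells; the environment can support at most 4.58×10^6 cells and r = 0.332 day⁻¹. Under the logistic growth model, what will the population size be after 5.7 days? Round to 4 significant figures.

A = (K − N₀)/N₀ = (4.58×10^6 − 266000)/266000 = 16.218.
N(t) = K/(1 + A·e^(−rt)) = 4.58×10^6/(1 + 16.218×e^(−0.332×5.7)).
e^(−1.892) = 0.15071; denominator = 1 + 16.218×0.15071 = 3.4442.
N = 4.58×10^6/3.4442 = 1.329766×10^6.

1330000 cells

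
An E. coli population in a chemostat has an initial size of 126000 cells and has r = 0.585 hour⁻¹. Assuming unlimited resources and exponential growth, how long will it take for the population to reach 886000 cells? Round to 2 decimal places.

Set N₀·e^(rt) = 886000: e^(0.585·t) = 886000/126000 = 7.0317.
0.585·t = ln(7.0317) = 1.9504, so t = 1.9504/0.585 = 3.3341.

3.33 hours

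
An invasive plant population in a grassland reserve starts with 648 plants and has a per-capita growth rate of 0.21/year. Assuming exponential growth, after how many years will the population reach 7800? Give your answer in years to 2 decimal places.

Set N₀·e^(rt) = 7800: e^(0.21·t) = 7800/648 = 12.037.
0.21·t = ln(12.037) = 2.488, so t = 2.488/0.21 = 11.848.

11.85 years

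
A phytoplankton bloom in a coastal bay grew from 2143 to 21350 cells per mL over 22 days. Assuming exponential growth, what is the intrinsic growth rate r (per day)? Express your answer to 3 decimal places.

0.104 per day

From N(t) = N₀·e^(rt): e^(r·22) = 21350/2143 = 9.9627.
r·22 = ln(9.9627) = 2.2988, so r = 2.2988/22 = 0.10449.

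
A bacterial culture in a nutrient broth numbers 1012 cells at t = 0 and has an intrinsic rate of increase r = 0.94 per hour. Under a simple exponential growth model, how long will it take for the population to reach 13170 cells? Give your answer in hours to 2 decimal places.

2.73 hours

Set N₀·e^(rt) = 13170: e^(0.94·t) = 13170/1012 = 13.014.
0.94·t = ln(13.014) = 2.566, so t = 2.566/0.94 = 2.7298.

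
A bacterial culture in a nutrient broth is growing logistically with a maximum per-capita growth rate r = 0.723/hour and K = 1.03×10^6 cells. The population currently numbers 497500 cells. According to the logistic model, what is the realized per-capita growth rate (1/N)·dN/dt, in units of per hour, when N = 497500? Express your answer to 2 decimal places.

0.37 per hour

(1/N)·dN/dt = r(1 − N/K) = 0.723 × (1 − 497500/1.03×10^6).
= 0.723 × 0.51699 = 0.37378.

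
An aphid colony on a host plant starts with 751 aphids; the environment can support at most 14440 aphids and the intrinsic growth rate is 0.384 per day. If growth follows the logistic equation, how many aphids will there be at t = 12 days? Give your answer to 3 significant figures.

A = (K − N₀)/N₀ = (14440 − 751)/751 = 18.228.
N(t) = K/(1 + A·e^(−rt)) = 14440/(1 + 18.228×e^(−0.384×12)).
e^(−4.608) = 0.0099717; denominator = 1 + 18.228×0.0099717 = 1.1818.
N = 14440/1.1818 = 12219.

12200 aphids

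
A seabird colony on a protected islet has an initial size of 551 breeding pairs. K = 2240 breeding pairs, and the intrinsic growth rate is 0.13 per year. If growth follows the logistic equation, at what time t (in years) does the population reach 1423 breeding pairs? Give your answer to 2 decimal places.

12.88 years

A = (K − N₀)/N₀ = (2240 − 551)/551 = 3.0653.
Solve 2240/(1 + 3.0653·e^(−0.13t)) = 1423: 1 + 3.0653·e^(−0.13t) = 1.5741, so e^(−0.13t) = 0.187301.
−0.13·t = ln(0.187301) = -1.675, so t = 1.675/0.13 = 12.885.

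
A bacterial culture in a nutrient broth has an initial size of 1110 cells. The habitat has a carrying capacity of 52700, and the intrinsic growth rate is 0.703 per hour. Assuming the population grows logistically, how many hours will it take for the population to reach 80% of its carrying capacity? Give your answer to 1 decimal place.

A = (K − N₀)/N₀ = (52700 − 1110)/1110 = 46.477.
Solve 52700/(1 + 46.477·e^(−0.703t)) = 42160: 1 + 46.477·e^(−0.703t) = 1.25, so e^(−0.703t) = 0.00537895.
−0.703·t = ln(0.00537895) = -5.2253, so t = 5.2253/0.703 = 7.4328.

7.4 hours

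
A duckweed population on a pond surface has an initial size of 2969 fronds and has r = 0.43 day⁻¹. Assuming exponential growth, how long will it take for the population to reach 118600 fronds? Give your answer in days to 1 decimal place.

Set N₀·e^(rt) = 118600: e^(0.43·t) = 118600/2969 = 39.946.
0.43·t = ln(39.946) = 3.6875, so t = 3.6875/0.43 = 8.5757.

8.6 days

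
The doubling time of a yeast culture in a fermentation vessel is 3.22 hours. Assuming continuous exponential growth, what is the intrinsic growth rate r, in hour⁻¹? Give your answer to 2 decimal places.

0.22 per hour

r = ln(2)/t_d = 0.6931/3.22 = 0.21526.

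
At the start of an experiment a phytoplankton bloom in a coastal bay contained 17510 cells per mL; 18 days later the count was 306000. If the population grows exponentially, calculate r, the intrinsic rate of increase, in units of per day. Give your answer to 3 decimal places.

0.159 per day

From N(t) = N₀·e^(rt): e^(r·18) = 306000/17510 = 17.476.
r·18 = ln(17.476) = 2.8608, so r = 2.8608/18 = 0.15893.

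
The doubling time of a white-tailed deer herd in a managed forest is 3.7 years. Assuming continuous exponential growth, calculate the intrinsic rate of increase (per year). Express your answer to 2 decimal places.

r = ln(2)/t_d = 0.6931/3.7 = 0.18734.

0.19 per year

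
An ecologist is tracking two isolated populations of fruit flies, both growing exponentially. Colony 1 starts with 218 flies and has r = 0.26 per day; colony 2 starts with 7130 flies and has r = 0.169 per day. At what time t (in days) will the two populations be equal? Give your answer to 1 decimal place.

Set 218·e^(0.26t) = 7130·e^(0.169t).
e^((0.26 − 0.169)t) = 7130/218 → e^(0.091·t) = 32.706.
0.091·t = ln(32.706) = 3.4876, so t = 3.4876/0.091 = 38.325.

38.3 days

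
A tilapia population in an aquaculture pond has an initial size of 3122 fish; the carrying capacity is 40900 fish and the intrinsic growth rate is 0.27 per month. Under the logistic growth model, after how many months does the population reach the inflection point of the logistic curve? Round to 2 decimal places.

9.23 months

Logistic growth is fastest at N = K/2 = 20450.
A = (K − N₀)/N₀ = 12.101. Set K/(1 + A·e^(−rt)) = K/2 → A·e^(−rt) = 1.
e^(−0.27t) = 1/12.101 = 0.0826407, so t = ln(12.101)/0.27 = 2.4933/0.27 = 9.2343.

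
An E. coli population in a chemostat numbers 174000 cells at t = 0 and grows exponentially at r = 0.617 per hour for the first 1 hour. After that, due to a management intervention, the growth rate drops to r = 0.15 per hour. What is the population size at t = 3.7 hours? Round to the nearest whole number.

483502 cells

Phase 1: N(1) = 174000·e^(0.617×1) = 174000·e^0.617 = 322485.
Phase 2 runs for 3.7 − 1 = 2.7 hours at r = 0.15.
N(3.7) = 322485·e^(0.15×2.7) = 322485·e^0.405 = 483502.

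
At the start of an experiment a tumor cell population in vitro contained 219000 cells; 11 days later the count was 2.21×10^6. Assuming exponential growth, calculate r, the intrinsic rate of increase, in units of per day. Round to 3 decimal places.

From N(t) = N₀·e^(rt): e^(r·11) = 2.21×10^6/219000 = 10.091.
r·11 = ln(10.091) = 2.3117, so r = 2.3117/11 = 0.21015.

0.210 per day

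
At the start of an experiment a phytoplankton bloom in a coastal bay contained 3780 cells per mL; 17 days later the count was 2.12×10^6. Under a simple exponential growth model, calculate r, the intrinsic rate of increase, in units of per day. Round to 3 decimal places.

0.372 per day

From N(t) = N₀·e^(rt): e^(r·17) = 2.12×10^6/3780 = 560.85.
r·17 = ln(560.85) = 6.3294, so r = 6.3294/17 = 0.37232.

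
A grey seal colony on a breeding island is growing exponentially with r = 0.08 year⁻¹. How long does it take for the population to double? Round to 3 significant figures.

8.66 years

Doubling time t_d = ln(2)/r = 0.6931/0.08 = 8.6643.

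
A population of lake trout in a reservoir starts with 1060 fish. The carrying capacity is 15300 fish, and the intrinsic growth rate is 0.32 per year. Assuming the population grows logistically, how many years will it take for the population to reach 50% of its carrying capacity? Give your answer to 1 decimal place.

8.1 years

A = (K − N₀)/N₀ = (15300 − 1060)/1060 = 13.434.
Solve 15300/(1 + 13.434·e^(−0.32t)) = 7650: 1 + 13.434·e^(−0.32t) = 2, so e^(−0.32t) = 0.0744382.
−0.32·t = ln(0.0744382) = -2.5978, so t = 2.5978/0.32 = 8.1181.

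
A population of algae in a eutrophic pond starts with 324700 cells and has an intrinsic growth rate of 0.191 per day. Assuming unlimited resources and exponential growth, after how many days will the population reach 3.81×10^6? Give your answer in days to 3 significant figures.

Set N₀·e^(rt) = 3.81×10^6: e^(0.191·t) = 3.81×10^6/324700 = 11.734.
0.191·t = ln(11.734) = 2.4625, so t = 2.4625/0.191 = 12.893.

12.9 days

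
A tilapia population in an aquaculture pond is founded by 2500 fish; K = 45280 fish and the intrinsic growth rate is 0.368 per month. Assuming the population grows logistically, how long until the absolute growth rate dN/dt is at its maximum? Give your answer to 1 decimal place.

Logistic growth is fastest at N = K/2 = 22640.
A = (K − N₀)/N₀ = 17.112. Set K/(1 + A·e^(−rt)) = K/2 → A·e^(−rt) = 1.
e^(−0.368t) = 1/17.112 = 0.0584385, so t = ln(17.112)/0.368 = 2.8398/0.368 = 7.7168.

7.7 months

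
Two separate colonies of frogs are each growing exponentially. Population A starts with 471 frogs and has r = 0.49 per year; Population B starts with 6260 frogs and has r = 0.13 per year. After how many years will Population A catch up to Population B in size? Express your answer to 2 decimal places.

Set 471·e^(0.49t) = 6260·e^(0.13t).
e^((0.49 − 0.13)t) = 6260/471 → e^(0.36·t) = 13.291.
0.36·t = ln(13.291) = 2.5871, so t = 2.5871/0.36 = 7.1863.

7.19 years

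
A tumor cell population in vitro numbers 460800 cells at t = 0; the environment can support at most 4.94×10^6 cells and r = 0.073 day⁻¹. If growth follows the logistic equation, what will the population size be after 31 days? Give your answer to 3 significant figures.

2460000 cells

A = (K − N₀)/N₀ = (4.94×10^6 − 460800)/460800 = 9.7205.
N(t) = K/(1 + A·e^(−rt)) = 4.94×10^6/(1 + 9.7205×e^(−0.073×31)).
e^(−2.263) = 0.10404; denominator = 1 + 9.7205×0.10404 = 2.0113.
N = 4.94×10^6/2.0113 = 2.456124×10^6.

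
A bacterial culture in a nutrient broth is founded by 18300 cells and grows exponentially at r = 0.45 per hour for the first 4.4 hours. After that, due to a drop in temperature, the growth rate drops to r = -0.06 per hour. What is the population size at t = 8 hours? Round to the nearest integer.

Phase 1: N(4.4) = 18300·e^(0.45×4.4) = 18300·e^1.98 = 132542.
Phase 2 runs for 8 − 4.4 = 3.6 hours at r = -0.06.
N(8) = 132542·e^(-0.06×3.6) = 132542·e^-0.216 = 106794.

106794 cells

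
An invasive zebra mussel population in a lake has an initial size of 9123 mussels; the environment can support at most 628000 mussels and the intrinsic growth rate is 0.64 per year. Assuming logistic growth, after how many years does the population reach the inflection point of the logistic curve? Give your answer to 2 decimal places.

6.59 years

Logistic growth is fastest at N = K/2 = 314000.
A = (K − N₀)/N₀ = 67.837. Set K/(1 + A·e^(−rt)) = K/2 → A·e^(−rt) = 1.
e^(−0.64t) = 1/67.837 = 0.0147412, so t = ln(67.837)/0.64 = 4.2171/0.64 = 6.5892.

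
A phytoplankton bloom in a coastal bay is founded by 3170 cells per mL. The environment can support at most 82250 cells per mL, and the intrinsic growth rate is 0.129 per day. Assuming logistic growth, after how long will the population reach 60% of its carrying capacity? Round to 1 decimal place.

28.1 days

A = (K − N₀)/N₀ = (82250 − 3170)/3170 = 24.946.
Solve 82250/(1 + 24.946·e^(−0.129t)) = 49350: 1 + 24.946·e^(−0.129t) = 1.6667, so e^(−0.129t) = 0.026724.
−0.129·t = ln(0.026724) = -3.6222, so t = 3.6222/0.129 = 28.079.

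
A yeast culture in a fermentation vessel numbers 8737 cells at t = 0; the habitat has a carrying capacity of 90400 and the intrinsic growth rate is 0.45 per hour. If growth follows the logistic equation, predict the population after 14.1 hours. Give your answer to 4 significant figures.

A = (K − N₀)/N₀ = (90400 − 8737)/8737 = 9.3468.
N(t) = K/(1 + A·e^(−rt)) = 90400/(1 + 9.3468×e^(−0.45×14.1)).
e^(−6.345) = 0.0017555; denominator = 1 + 9.3468×0.0017555 = 1.0164.
N = 90400/1.0164 = 88940.6.

88940 cells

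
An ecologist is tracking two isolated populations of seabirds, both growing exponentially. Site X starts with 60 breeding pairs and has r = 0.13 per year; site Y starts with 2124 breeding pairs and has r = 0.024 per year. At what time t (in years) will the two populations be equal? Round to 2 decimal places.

Set 60·e^(0.13t) = 2124·e^(0.024t).
e^((0.13 − 0.024)t) = 2124/60 → e^(0.106·t) = 35.4.
0.106·t = ln(35.4) = 3.5667, so t = 3.5667/0.106 = 33.648.

33.65 years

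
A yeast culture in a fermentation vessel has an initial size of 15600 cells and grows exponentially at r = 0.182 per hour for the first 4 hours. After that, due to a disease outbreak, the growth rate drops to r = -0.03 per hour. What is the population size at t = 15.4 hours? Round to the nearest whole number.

Phase 1: N(4) = 15600·e^(0.182×4) = 15600·e^0.728 = 32306.6.
Phase 2 runs for 15.4 − 4 = 11.4 hours at r = -0.03.
N(15.4) = 32306.6·e^(-0.03×11.4) = 32306.6·e^-0.342 = 22948.9.

22949 cells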